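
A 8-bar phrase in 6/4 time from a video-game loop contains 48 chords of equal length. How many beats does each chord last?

1 beat

8 bars × 6 beats/bar = 48 beats total.
48 beats ÷ 48 chords = 1 beats per chord.
(That is a quarter note.)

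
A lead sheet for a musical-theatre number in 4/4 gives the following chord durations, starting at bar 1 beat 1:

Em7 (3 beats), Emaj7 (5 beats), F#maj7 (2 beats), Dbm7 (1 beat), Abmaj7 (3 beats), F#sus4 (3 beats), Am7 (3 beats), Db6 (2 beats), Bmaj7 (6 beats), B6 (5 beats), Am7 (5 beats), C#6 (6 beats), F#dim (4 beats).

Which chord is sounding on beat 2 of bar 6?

Db6

Beat 2 of bar 6 is beat (6−1)×4 + 2 = 22 overall.
Running totals: Em7 ends at 3, Emaj7 ends at 8, F#maj7 ends at 10, Dbm7 ends at 11, Abmaj7 ends at 14, F#sus4 ends at 17, Am7 ends at 20, Db6 ends at 22.
Beat 22 falls within Db6.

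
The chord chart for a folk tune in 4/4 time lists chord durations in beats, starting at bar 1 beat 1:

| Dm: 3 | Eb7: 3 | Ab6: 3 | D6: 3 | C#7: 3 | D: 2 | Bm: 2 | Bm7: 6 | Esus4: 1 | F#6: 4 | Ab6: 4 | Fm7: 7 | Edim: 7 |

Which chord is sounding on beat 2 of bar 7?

Beat 2 of bar 7 is beat (7−1)×4 + 2 = 26 overall.
Running totals: Dm ends at 3, Eb7 ends at 6, Ab6 ends at 9, D6 ends at 12, C#7 ends at 15, D ends at 17, Bm ends at 19, Bm7 ends at 25, Esus4 ends at 26.
Beat 26 falls within Esus4.

Esus4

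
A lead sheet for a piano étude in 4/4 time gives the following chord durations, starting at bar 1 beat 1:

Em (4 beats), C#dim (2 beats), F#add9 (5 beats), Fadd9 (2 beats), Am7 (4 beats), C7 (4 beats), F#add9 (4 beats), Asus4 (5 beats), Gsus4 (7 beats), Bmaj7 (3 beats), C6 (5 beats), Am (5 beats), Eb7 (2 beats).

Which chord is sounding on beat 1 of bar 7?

Beat 1 of bar 7 is beat (7−1)×4 + 1 = 25 overall.
Running totals: Em ends at 4, C#dim ends at 6, F#add9 ends at 11, Fadd9 ends at 13, Am7 ends at 17, C7 ends at 21, F#add9 ends at 25.
Beat 25 falls within F#add9.

F#add9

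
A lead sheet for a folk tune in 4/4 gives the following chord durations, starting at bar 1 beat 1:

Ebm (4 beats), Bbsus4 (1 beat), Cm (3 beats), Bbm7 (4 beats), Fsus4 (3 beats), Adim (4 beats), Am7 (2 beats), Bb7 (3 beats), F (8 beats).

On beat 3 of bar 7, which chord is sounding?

F

Beat 3 of bar 7 is beat (7−1)×4 + 3 = 27 overall.
Running totals: Ebm ends at 4, Bbsus4 ends at 5, Cm ends at 8, Bbm7 ends at 12, Fsus4 ends at 15, Adim ends at 19, Am7 ends at 21, Bb7 ends at 24, F ends at 32.
Beat 27 falls within F.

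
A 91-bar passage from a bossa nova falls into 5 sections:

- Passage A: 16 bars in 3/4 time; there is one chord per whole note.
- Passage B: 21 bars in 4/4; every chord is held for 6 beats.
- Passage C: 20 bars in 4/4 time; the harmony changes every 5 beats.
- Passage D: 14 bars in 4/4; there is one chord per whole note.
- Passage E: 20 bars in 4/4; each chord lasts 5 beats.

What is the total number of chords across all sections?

72 chords

A: 16 bars × 3 beats = 48 beats; 4 beats/chord → 12 chords.
B: 21 bars × 4 beats = 84 beats; 6 beats/chord → 14 chords.
C: 20 bars × 4 beats = 80 beats; 5 beats/chord → 16 chords.
D: 14 bars × 4 beats = 56 beats; 4 beats/chord → 14 chords.
E: 20 bars × 4 beats = 80 beats; 5 beats/chord → 16 chords.
Total: 12 + 14 + 16 + 14 + 16 = 72.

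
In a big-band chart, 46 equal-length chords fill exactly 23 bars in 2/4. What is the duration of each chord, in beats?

1 beat

23 bars × 2 beats/bar = 46 beats total.
46 beats ÷ 46 chords = 1 beats per chord.
(That is a quarter note.)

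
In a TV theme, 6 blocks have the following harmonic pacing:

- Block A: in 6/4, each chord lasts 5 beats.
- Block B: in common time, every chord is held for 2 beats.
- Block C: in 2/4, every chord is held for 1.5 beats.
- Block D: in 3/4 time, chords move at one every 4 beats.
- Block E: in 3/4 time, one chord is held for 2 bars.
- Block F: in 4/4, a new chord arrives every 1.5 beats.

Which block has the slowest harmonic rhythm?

A: each chord is 5 beats in 6/4, so 1.2 per bar.
B: each chord is 2 beats in 4/4, so 2 per bar.
C: each chord is 1.5 beats in 2/4, so 4/3 per bar.
D: each chord is 4 beats in 3/4, so 0.75 per bar.
E: each chord is 6 beats in 3/4, so 0.5 per bar.
F: each chord is 1.5 beats in 4/4, so 8/3 per bar.
Slowest is E at 0.5 chords/bar.

Block E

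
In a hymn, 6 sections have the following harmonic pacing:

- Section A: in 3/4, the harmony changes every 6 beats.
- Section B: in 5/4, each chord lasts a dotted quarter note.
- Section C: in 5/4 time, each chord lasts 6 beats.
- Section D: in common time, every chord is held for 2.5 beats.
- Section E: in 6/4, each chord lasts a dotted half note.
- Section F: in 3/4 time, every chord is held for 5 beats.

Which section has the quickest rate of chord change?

Section B

A: each chord is 6 beats in 3/4, so 0.5 per bar.
B: each chord is 1.5 beats in 5/4, so 10/3 per bar.
C: each chord is 6 beats in 5/4, so 5/6 per bar.
D: each chord is 2.5 beats in 4/4, so 1.6 per bar.
E: each chord is 3 beats in 6/4, so 2 per bar.
F: each chord is 5 beats in 3/4, so 0.6 per bar.
Fastest is B at 10/3 chords/bar.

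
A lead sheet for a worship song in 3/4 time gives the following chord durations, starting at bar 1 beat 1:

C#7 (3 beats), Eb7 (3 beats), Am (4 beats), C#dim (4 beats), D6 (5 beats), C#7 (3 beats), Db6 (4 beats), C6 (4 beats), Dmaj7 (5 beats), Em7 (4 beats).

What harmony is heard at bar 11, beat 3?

Beat 3 of bar 11 is beat (11−1)×3 + 3 = 33 overall.
Running totals: C#7 ends at 3, Eb7 ends at 6, Am ends at 10, C#dim ends at 14, D6 ends at 19, C#7 ends at 22, Db6 ends at 26, C6 ends at 30, Dmaj7 ends at 35.
Beat 33 falls within Dmaj7.

Dmaj7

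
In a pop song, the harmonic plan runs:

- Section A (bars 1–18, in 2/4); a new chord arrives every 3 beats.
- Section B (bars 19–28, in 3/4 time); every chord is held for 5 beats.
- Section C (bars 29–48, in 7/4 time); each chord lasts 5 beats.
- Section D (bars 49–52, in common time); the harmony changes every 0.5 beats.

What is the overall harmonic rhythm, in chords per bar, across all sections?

1.5 chords per bar

A: 18 bars of 2 beats is 36 beats; at 3 beats each that's 12 chords.
B: 10 bars of 3 beats is 30 beats; at 5 beats each that's 6 chords.
C: 20 bars of 7 beats is 140 beats; at 5 beats each that's 28 chords.
D: 4 bars of 4 beats is 16 beats; at 0.5 beats each that's 32 chords.
Overall: 78 chords over 52 bars → 78/52 = 1.5 chords per bar.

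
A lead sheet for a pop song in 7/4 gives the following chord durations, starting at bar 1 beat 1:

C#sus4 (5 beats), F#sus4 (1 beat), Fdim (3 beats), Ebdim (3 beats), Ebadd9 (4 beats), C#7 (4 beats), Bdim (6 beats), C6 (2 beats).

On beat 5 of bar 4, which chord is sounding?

Beat 5 of bar 4 is beat (4−1)×7 + 5 = 26 overall.
Running totals: C#sus4 ends at 5, F#sus4 ends at 6, Fdim ends at 9, Ebdim ends at 12, Ebadd9 ends at 16, C#7 ends at 20, Bdim ends at 26.
Beat 26 falls within Bdim.

Bdim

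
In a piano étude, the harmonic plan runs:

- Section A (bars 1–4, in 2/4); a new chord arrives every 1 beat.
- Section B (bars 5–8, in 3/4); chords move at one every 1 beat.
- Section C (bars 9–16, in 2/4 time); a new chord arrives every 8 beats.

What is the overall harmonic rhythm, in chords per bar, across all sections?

1.375 chords per bar

A: 4 × 2 = 8 beats ÷ 1 = 8 chords.
B: 4 × 3 = 12 beats ÷ 1 = 12 chords.
C: 8 × 2 = 16 beats ÷ 8 = 2 chords.
Overall: 22 chords over 16 bars → 22/16 = 1.375 chords per bar.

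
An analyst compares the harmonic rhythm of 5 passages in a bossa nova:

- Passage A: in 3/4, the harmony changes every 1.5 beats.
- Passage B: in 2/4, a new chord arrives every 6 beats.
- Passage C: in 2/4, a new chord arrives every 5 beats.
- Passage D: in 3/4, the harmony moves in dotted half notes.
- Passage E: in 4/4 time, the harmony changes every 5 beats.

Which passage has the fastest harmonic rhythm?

Passage A

A: 3 beats/bar ÷ 1.5 beats/chord = 2 chords/bar.
B: 2 beats/bar ÷ 6 beats/chord = 1/3 chords/bar.
C: 2 beats/bar ÷ 5 beats/chord = 0.4 chords/bar.
D: 3 beats/bar ÷ 3 beats/chord = 1 chord/bar.
E: 4 beats/bar ÷ 5 beats/chord = 0.8 chords/bar.
Fastest is A at 2 chords/bar.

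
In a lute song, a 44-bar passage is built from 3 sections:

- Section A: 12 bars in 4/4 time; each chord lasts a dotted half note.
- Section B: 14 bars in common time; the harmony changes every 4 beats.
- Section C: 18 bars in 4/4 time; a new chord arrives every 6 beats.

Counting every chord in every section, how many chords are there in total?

A: 12·4 = 48 beats, 48/3 = 16 chords.
B: 14·4 = 56 beats, 56/4 = 14 chords.
C: 18·4 = 72 beats, 72/6 = 12 chords.
Total: 16 + 14 + 12 = 42.

42 chords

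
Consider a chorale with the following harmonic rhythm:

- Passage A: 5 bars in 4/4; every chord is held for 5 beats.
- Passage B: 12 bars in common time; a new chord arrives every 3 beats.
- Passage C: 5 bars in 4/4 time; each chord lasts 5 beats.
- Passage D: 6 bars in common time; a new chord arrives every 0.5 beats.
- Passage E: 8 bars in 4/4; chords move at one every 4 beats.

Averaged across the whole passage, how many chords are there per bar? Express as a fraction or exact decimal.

20/9 chords per bar

A: 5 × 4 = 20 beats ÷ 5 = 4 chords.
B: 12 × 4 = 48 beats ÷ 3 = 16 chords.
C: 5 × 4 = 20 beats ÷ 5 = 4 chords.
D: 6 × 4 = 24 beats ÷ 0.5 = 48 chords.
E: 8 × 4 = 32 beats ÷ 4 = 8 chords.
Overall: 80 chords over 36 bars → 80/36 = 20/9 chords per bar.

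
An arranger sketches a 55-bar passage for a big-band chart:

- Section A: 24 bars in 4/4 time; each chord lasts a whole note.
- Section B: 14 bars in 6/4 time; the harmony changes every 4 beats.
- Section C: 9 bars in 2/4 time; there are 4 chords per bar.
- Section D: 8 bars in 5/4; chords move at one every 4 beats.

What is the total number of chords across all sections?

A: 24·4 = 96 beats, 96/4 = 24 chords.
B: 14·6 = 84 beats, 84/4 = 21 chords.
C: 9·2 = 18 beats, 18/0.5 = 36 chords.
D: 8·5 = 40 beats, 40/4 = 10 chords.
Total: 24 + 21 + 36 + 10 = 91.

91 chords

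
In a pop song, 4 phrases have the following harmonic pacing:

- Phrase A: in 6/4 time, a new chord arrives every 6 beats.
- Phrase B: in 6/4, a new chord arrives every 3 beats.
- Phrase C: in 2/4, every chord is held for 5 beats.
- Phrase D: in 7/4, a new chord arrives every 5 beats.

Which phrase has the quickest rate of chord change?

Phrase B

A: 6 beats/bar ÷ 6 beats/chord = 1 chord/bar.
B: 6 beats/bar ÷ 3 beats/chord = 2 chords/bar.
C: 2 beats/bar ÷ 5 beats/chord = 0.4 chords/bar.
D: 7 beats/bar ÷ 5 beats/chord = 1.4 chords/bar.
Fastest is B at 2 chords/bar.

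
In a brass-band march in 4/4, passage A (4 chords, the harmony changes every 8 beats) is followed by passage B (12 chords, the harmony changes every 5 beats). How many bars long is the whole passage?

A: 4 × 8 = 32 beats = 8 bars.
B: 12 × 5 = 60 beats = 15 bars.
Total: 8 + 15 = 23 bars.

23 bars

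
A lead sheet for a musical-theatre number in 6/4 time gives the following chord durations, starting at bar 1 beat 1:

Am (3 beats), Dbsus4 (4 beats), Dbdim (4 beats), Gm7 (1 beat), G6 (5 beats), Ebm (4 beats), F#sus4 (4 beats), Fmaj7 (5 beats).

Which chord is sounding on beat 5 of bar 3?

G6

Beat 5 of bar 3 is beat (3−1)×6 + 5 = 17 overall.
Running totals: Am ends at 3, Dbsus4 ends at 7, Dbdim ends at 11, Gm7 ends at 12, G6 ends at 17.
Beat 17 falls within G6.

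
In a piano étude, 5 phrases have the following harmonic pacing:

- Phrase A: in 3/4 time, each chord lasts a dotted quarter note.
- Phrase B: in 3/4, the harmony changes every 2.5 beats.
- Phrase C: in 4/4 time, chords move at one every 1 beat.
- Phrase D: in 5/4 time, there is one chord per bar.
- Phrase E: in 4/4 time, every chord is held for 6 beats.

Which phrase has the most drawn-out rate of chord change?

Phrase E

A: each chord is 1.5 beats in 3/4, so 2 per bar.
B: each chord is 2.5 beats in 3/4, so 1.2 per bar.
C: each chord is 1 beat in 4/4, so 4 per bar.
D: each chord is 5 beats in 5/4, so 1 per bar.
E: each chord is 6 beats in 4/4, so 2/3 per bar.
Slowest is E at 2/3 chords/bar.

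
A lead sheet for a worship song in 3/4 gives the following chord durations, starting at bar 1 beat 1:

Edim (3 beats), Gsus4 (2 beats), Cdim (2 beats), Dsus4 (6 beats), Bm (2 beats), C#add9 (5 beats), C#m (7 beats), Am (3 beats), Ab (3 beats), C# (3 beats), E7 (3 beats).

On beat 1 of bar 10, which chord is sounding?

Beat 1 of bar 10 is beat (10−1)×3 + 1 = 28 overall.
Running totals: Edim ends at 3, Gsus4 ends at 5, Cdim ends at 7, Dsus4 ends at 13, Bm ends at 15, C#add9 ends at 20, C#m ends at 27, Am ends at 30.
Beat 28 falls within Am.

Am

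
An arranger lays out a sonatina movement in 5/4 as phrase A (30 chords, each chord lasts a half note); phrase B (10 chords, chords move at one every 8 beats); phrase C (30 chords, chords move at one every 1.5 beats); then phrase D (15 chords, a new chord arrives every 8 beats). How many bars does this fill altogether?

A: 30 × 2 = 60 beats = 12 bars.
B: 10 × 8 = 80 beats = 16 bars.
C: 30 × 1.5 = 45 beats = 9 bars.
D: 15 × 8 = 120 beats = 24 bars.
Total: 12 + 16 + 9 + 24 = 61 bars.

61 bars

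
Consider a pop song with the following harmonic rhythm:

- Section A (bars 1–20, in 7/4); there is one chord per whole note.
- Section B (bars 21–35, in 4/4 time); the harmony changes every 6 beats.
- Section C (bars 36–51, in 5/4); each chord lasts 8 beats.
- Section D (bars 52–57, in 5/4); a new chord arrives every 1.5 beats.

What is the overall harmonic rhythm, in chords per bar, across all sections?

A: 20 bars of 7 beats is 140 beats; at 4 beats each that's 35 chords.
B: 15 bars of 4 beats is 60 beats; at 6 beats each that's 10 chords.
C: 16 bars of 5 beats is 80 beats; at 8 beats each that's 10 chords.
D: 6 bars of 5 beats is 30 beats; at 1.5 beats each that's 20 chords.
Overall: 75 chords over 57 bars → 75/57 = 25/19 chords per bar.

25/19 chords per bar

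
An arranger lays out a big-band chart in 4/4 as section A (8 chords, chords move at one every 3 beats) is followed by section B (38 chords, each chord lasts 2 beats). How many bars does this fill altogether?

A: 8 × 3 = 24 beats = 6 bars.
B: 38 × 2 = 76 beats = 19 bars.
Total: 6 + 19 = 25 bars.

25 bars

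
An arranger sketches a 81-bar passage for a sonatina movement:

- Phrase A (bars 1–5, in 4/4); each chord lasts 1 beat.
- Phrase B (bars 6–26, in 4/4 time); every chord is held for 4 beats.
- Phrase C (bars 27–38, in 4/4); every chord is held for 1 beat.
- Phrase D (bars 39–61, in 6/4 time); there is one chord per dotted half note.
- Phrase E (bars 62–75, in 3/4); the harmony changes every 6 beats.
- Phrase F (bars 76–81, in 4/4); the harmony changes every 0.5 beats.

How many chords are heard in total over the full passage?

A has 20 beats and chords last 1 each, so 20 chords.
B has 84 beats and chords last 4 each, so 21 chords.
C has 48 beats and chords last 1 each, so 48 chords.
D has 138 beats and chords last 3 each, so 46 chords.
E has 42 beats and chords last 6 each, so 7 chords.
F has 24 beats and chords last 0.5 each, so 48 chords.
Total: 20 + 21 + 48 + 46 + 7 + 48 = 190.

190 chords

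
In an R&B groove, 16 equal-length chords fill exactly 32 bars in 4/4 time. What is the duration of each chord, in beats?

8 beats

32 bars × 4 beats/bar = 128 beats total.
128 beats ÷ 16 chords = 8 beats per chord.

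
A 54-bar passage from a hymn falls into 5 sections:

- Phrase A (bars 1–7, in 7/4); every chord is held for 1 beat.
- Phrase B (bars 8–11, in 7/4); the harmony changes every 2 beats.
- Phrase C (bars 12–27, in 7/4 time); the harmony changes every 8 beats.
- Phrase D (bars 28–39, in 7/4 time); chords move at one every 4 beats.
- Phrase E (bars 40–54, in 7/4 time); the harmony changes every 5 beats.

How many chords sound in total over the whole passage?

119 chords

A: 7 bars × 7 beats = 49 beats; 1 beat/chord → 49 chords.
B: 4 bars × 7 beats = 28 beats; 2 beats/chord → 14 chords.
C: 16 bars × 7 beats = 112 beats; 8 beats/chord → 14 chords.
D: 12 bars × 7 beats = 84 beats; 4 beats/chord → 21 chords.
E: 15 bars × 7 beats = 105 beats; 5 beats/chord → 21 chords.
Total: 49 + 14 + 14 + 21 + 21 = 119.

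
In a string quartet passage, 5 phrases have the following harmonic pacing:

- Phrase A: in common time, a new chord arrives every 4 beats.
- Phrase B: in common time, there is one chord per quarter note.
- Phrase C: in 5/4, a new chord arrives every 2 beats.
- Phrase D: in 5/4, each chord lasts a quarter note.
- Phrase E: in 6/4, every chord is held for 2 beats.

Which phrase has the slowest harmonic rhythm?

A: each chord is 4 beats in 4/4, so 1 per bar.
B: each chord is 1 beat in 4/4, so 4 per bar.
C: each chord is 2 beats in 5/4, so 2.5 per bar.
D: each chord is 1 beat in 5/4, so 5 per bar.
E: each chord is 2 beats in 6/4, so 3 per bar.
Slowest is A at 1 chords/bar.

Phrase A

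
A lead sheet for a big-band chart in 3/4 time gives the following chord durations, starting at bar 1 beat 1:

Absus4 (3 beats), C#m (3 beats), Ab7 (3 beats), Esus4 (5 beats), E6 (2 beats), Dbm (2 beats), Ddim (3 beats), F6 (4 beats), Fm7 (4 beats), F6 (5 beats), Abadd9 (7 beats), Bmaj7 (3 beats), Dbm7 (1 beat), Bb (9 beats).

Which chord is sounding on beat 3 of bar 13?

Abadd9

Beat 3 of bar 13 is beat (13−1)×3 + 3 = 39 overall.
Running totals: Absus4 ends at 3, C#m ends at 6, Ab7 ends at 9, Esus4 ends at 14, E6 ends at 16, Dbm ends at 18, Ddim ends at 21, F6 ends at 25, Fm7 ends at 29, F6 ends at 34, Abadd9 ends at 41.
Beat 39 falls within Abadd9.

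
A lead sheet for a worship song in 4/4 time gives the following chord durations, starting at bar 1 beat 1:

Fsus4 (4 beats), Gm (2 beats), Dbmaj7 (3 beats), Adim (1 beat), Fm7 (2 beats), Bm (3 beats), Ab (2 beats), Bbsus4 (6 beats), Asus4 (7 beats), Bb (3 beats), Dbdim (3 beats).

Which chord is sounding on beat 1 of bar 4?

Beat 1 of bar 4 is beat (4−1)×4 + 1 = 13 overall.
Running totals: Fsus4 ends at 4, Gm ends at 6, Dbmaj7 ends at 9, Adim ends at 10, Fm7 ends at 12, Bm ends at 15.
Beat 13 falls within Bm.

Bm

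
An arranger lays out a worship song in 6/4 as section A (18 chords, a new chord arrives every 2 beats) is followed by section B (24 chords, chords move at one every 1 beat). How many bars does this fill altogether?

10 bars

A: 18 × 2 = 36 beats = 6 bars.
B: 24 × 1 = 24 beats = 4 bars.
Total: 6 + 4 = 10 bars.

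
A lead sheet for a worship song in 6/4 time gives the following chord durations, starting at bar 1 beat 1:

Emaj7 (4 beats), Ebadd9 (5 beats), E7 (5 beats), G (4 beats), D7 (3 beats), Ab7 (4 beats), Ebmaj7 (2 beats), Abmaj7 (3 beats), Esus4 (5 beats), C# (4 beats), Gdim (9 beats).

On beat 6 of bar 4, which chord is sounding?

Beat 6 of bar 4 is beat (4−1)×6 + 6 = 24 overall.
Running totals: Emaj7 ends at 4, Ebadd9 ends at 9, E7 ends at 14, G ends at 18, D7 ends at 21, Ab7 ends at 25.
Beat 24 falls within Ab7.

Ab7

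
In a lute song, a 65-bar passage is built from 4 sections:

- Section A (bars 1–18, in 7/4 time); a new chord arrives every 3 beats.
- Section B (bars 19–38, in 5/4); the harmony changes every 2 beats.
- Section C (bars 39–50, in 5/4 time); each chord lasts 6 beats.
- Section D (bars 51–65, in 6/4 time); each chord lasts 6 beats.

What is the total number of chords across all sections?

A: 18·7 = 126 beats, 126/3 = 42 chords.
B: 20·5 = 100 beats, 100/2 = 50 chords.
C: 12·5 = 60 beats, 60/6 = 10 chords.
D: 15·6 = 90 beats, 90/6 = 15 chords.
Total: 42 + 50 + 10 + 15 = 117.

117 chords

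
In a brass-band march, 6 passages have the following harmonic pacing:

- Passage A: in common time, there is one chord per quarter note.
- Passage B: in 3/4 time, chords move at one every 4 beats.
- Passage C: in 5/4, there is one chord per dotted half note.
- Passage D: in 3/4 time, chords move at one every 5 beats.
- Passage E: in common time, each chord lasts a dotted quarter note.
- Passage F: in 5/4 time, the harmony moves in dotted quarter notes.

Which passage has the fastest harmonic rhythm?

Passage A

A: each chord is 1 beat in 4/4, so 4 per bar.
B: each chord is 4 beats in 3/4, so 0.75 per bar.
C: each chord is 3 beats in 5/4, so 5/3 per bar.
D: each chord is 5 beats in 3/4, so 0.6 per bar.
E: each chord is 1.5 beats in 4/4, so 8/3 per bar.
F: each chord is 1.5 beats in 5/4, so 10/3 per bar.
Fastest is A at 4 chords/bar.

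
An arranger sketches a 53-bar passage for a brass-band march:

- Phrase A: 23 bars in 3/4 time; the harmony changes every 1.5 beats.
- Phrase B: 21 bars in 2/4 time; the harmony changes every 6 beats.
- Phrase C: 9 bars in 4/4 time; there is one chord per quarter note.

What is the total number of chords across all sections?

A: 23 bars × 3 beats = 69 beats; 1.5 beats/chord → 46 chords.
B: 21 bars × 2 beats = 42 beats; 6 beats/chord → 7 chords.
C: 9 bars × 4 beats = 36 beats; 1 beat/chord → 36 chords.
Total: 46 + 7 + 36 = 89.

89 chords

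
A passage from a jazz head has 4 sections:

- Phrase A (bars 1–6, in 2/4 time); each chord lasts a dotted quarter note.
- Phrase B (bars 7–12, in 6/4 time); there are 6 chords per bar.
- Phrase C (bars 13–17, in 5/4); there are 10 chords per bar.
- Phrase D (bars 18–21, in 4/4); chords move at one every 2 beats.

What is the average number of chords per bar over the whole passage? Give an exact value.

A: 6 bars of 2 beats is 12 beats; at 1.5 beats each that's 8 chords.
B: 6 bars of 6 beats is 36 beats; at 1 beat each that's 36 chords.
C: 5 bars of 5 beats is 25 beats; at 0.5 beats each that's 50 chords.
D: 4 bars of 4 beats is 16 beats; at 2 beats each that's 8 chords.
Overall: 102 chords over 21 bars → 102/21 = 34/7 chords per bar.

34/7 chords per bar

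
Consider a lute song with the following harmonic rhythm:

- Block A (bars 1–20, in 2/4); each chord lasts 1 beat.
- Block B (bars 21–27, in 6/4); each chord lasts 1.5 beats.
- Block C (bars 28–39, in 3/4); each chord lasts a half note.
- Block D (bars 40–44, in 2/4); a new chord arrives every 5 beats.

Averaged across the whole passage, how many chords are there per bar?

2 chords per bar

A: 20 × 2 = 40 beats ÷ 1 = 40 chords.
B: 7 × 6 = 42 beats ÷ 1.5 = 28 chords.
C: 12 × 3 = 36 beats ÷ 2 = 18 chords.
D: 5 × 2 = 10 beats ÷ 5 = 2 chords.
Overall: 88 chords over 44 bars → 88/44 = 2 chords per bar.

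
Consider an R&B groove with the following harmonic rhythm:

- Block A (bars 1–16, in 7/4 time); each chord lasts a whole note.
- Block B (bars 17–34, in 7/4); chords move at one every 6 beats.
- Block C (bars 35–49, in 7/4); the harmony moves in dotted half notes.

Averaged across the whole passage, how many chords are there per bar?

12/7 chords per bar

A: 16 bars of 7 beats is 112 beats; at 4 beats each that's 28 chords.
B: 18 bars of 7 beats is 126 beats; at 6 beats each that's 21 chords.
C: 15 bars of 7 beats is 105 beats; at 3 beats each that's 35 chords.
Overall: 84 chords over 49 bars → 84/49 = 12/7 chords per bar.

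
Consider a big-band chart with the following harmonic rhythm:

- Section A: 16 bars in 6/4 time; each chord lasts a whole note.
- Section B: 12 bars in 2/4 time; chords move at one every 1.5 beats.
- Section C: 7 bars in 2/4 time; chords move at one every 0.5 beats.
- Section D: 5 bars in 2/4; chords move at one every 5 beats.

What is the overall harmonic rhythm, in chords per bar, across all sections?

A: 16 × 6 = 96 beats ÷ 4 = 24 chords.
B: 12 × 2 = 24 beats ÷ 1.5 = 16 chords.
C: 7 × 2 = 14 beats ÷ 0.5 = 28 chords.
D: 5 × 2 = 10 beats ÷ 5 = 2 chords.
Overall: 70 chords over 40 bars → 70/40 = 1.75 chords per bar.

1.75 chords per bar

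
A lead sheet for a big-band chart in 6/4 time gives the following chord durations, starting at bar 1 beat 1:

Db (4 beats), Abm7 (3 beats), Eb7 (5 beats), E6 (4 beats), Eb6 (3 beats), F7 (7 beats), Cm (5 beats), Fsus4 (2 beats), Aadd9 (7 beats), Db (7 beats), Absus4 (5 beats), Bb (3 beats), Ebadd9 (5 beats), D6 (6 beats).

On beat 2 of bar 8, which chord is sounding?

Db

Beat 2 of bar 8 is beat (8−1)×6 + 2 = 44 overall.
Running totals: Db ends at 4, Abm7 ends at 7, Eb7 ends at 12, E6 ends at 16, Eb6 ends at 19, F7 ends at 26, Cm ends at 31, Fsus4 ends at 33, Aadd9 ends at 40, Db ends at 47.
Beat 44 falls within Db.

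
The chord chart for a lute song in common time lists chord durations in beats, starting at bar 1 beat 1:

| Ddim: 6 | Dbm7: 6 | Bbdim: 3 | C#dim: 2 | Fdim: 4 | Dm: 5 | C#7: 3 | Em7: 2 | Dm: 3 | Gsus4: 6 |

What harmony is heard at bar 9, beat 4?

Gsus4

Beat 4 of bar 9 is beat (9−1)×4 + 4 = 36 overall.
Running totals: Ddim ends at 6, Dbm7 ends at 12, Bbdim ends at 15, C#dim ends at 17, Fdim ends at 21, Dm ends at 26, C#7 ends at 29, Em7 ends at 31, Dm ends at 34, Gsus4 ends at 40.
Beat 36 falls within Gsus4.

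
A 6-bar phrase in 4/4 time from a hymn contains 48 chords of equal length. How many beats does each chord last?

6 bars × 4 beats/bar = 24 beats total.
24 beats ÷ 48 chords = 0.5 beats per chord.
(That is an eighth note.)

0.5 beats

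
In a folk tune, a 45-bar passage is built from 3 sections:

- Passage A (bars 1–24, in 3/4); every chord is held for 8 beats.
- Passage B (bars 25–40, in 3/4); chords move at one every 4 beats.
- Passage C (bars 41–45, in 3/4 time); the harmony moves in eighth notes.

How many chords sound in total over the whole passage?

A has 72 beats and chords last 8 each, so 9 chords.
B has 48 beats and chords last 4 each, so 12 chords.
C has 15 beats and chords last 0.5 each, so 30 chords.
Total: 9 + 12 + 30 = 51.

51 chords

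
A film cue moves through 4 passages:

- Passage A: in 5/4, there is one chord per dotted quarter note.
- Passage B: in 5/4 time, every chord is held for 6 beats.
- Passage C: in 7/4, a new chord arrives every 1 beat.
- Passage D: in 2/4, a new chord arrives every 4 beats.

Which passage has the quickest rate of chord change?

A: 5/1.5 = 10/3 chords/bar.
B: 5/6 = 5/6 chords/bar.
C: 7/1 = 7 chords/bar.
D: 2/4 = 0.5 chords/bar.
Fastest is C at 7 chords/bar.

Passage C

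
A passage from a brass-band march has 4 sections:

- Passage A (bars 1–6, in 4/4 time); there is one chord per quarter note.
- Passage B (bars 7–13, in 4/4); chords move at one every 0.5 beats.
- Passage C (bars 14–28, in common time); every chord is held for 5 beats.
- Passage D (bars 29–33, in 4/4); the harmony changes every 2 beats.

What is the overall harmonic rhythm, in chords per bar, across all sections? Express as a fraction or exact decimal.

A: 6 × 4 = 24 beats ÷ 1 = 24 chords.
B: 7 × 4 = 28 beats ÷ 0.5 = 56 chords.
C: 15 × 4 = 60 beats ÷ 5 = 12 chords.
D: 5 × 4 = 20 beats ÷ 2 = 10 chords.
Overall: 102 chords over 33 bars → 102/33 = 34/11 chords per bar.

34/11 chords per bar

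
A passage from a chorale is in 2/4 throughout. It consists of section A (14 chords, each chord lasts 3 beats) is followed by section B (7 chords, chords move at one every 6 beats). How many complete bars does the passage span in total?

42 bars

A: 14 × 3 = 42 beats = 21 bars.
B: 7 × 6 = 42 beats = 21 bars.
Total: 21 + 21 = 42 bars.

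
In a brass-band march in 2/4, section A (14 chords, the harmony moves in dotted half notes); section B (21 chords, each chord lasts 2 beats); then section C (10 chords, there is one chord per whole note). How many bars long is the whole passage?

A: 14 × 3 = 42 beats = 21 bars.
B: 21 × 2 = 42 beats = 21 bars.
C: 10 × 4 = 40 beats = 20 bars.
Total: 21 + 21 + 20 = 62 bars.

62 bars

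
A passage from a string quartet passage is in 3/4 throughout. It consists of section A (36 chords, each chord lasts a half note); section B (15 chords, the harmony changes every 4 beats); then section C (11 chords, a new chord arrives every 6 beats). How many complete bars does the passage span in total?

A: 36 × 2 = 72 beats = 24 bars.
B: 15 × 4 = 60 beats = 20 bars.
C: 11 × 6 = 66 beats = 22 bars.
Total: 24 + 20 + 22 = 66 bars.

66 bars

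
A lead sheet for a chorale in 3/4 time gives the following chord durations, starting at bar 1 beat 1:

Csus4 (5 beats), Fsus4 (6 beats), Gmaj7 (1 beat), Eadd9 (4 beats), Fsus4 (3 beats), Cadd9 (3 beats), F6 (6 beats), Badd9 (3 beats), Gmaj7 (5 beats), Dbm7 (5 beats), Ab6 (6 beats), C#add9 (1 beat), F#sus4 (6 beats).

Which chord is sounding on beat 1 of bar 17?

Beat 1 of bar 17 is beat (17−1)×3 + 1 = 49 overall.
Running totals: Csus4 ends at 5, Fsus4 ends at 11, Gmaj7 ends at 12, Eadd9 ends at 16, Fsus4 ends at 19, Cadd9 ends at 22, F6 ends at 28, Badd9 ends at 31, Gmaj7 ends at 36, Dbm7 ends at 41, Ab6 ends at 47, C#add9 ends at 48, F#sus4 ends at 54.
Beat 49 falls within F#sus4.

F#sus4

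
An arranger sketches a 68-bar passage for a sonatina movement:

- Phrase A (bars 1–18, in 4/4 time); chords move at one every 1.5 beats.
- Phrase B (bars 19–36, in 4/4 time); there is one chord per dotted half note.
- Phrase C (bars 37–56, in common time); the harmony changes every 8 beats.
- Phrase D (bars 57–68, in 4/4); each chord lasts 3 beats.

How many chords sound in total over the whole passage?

A has 72 beats and chords last 1.5 each, so 48 chords.
B has 72 beats and chords last 3 each, so 24 chords.
C has 80 beats and chords last 8 each, so 10 chords.
D has 48 beats and chords last 3 each, so 16 chords.
Total: 48 + 24 + 10 + 16 = 98.

98 chords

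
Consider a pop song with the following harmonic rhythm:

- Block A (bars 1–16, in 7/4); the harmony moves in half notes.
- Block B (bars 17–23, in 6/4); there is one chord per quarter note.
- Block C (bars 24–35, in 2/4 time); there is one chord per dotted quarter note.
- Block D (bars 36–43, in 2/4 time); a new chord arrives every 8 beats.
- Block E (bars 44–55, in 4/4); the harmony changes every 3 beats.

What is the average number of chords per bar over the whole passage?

2.4 chords per bar

A: 16 bars of 7 beats is 112 beats; at 2 beats each that's 56 chords.
B: 7 bars of 6 beats is 42 beats; at 1 beat each that's 42 chords.
C: 12 bars of 2 beats is 24 beats; at 1.5 beats each that's 16 chords.
D: 8 bars of 2 beats is 16 beats; at 8 beats each that's 2 chords.
E: 12 bars of 4 beats is 48 beats; at 3 beats each that's 16 chords.
Overall: 132 chords over 55 bars → 132/55 = 2.4 chords per bar.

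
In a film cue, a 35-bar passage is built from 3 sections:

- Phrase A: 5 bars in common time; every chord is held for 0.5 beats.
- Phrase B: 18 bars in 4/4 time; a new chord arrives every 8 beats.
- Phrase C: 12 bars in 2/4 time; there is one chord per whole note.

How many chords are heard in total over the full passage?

55 chords

A: 5 bars × 4 beats = 20 beats; 0.5 beats/chord → 40 chords.
B: 18 bars × 4 beats = 72 beats; 8 beats/chord → 9 chords.
C: 12 bars × 2 beats = 24 beats; 4 beats/chord → 6 chords.
Total: 40 + 9 + 6 = 55.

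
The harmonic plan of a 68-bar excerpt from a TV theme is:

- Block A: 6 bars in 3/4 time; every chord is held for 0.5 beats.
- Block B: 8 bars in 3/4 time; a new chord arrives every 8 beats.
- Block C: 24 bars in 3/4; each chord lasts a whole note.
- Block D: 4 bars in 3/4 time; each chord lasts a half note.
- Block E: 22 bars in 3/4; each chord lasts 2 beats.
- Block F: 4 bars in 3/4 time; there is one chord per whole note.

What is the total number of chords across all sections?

99 chords

A: 6 bars × 3 beats = 18 beats; 0.5 beats/chord → 36 chords.
B: 8 bars × 3 beats = 24 beats; 8 beats/chord → 3 chords.
C: 24 bars × 3 beats = 72 beats; 4 beats/chord → 18 chords.
D: 4 bars × 3 beats = 12 beats; 2 beats/chord → 6 chords.
E: 22 bars × 3 beats = 66 beats; 2 beats/chord → 33 chords.
F: 4 bars × 3 beats = 12 beats; 4 beats/chord → 3 chords.
Total: 36 + 3 + 18 + 6 + 33 + 3 = 99.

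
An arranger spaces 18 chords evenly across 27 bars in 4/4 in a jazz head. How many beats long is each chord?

27 bars × 4 beats/bar = 108 beats total.
108 beats ÷ 18 chords = 6 beats per chord.

6 beats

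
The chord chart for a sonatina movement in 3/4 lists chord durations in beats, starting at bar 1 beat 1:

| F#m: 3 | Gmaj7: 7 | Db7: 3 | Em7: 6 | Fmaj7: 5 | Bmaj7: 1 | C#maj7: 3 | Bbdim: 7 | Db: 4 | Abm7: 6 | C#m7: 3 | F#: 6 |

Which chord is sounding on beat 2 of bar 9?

C#maj7

Beat 2 of bar 9 is beat (9−1)×3 + 2 = 26 overall.
Running totals: F#m ends at 3, Gmaj7 ends at 10, Db7 ends at 13, Em7 ends at 19, Fmaj7 ends at 24, Bmaj7 ends at 25, C#maj7 ends at 28.
Beat 26 falls within C#maj7.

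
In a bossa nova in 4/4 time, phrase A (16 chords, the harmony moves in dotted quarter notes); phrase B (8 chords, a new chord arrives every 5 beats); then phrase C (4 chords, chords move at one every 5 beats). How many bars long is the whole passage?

21 bars

A: 16 × 1.5 = 24 beats = 6 bars.
B: 8 × 5 = 40 beats = 10 bars.
C: 4 × 5 = 20 beats = 5 bars.
Total: 6 + 10 + 5 = 21 bars.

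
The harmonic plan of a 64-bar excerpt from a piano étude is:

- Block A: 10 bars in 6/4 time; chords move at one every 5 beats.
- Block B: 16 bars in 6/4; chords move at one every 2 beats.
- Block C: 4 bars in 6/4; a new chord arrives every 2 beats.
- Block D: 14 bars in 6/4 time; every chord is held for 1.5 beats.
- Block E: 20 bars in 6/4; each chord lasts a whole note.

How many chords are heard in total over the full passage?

A: 10·6 = 60 beats, 60/5 = 12 chords.
B: 16·6 = 96 beats, 96/2 = 48 chords.
C: 4·6 = 24 beats, 24/2 = 12 chords.
D: 14·6 = 84 beats, 84/1.5 = 56 chords.
E: 20·6 = 120 beats, 120/4 = 30 chords.
Total: 12 + 48 + 12 + 56 + 30 = 158.

158 chords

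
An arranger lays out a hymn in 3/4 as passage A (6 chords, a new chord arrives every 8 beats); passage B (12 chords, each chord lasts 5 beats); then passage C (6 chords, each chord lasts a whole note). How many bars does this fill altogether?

A: 6 × 8 = 48 beats = 16 bars.
B: 12 × 5 = 60 beats = 20 bars.
C: 6 × 4 = 24 beats = 8 bars.
Total: 16 + 20 + 8 = 44 bars.

44 bars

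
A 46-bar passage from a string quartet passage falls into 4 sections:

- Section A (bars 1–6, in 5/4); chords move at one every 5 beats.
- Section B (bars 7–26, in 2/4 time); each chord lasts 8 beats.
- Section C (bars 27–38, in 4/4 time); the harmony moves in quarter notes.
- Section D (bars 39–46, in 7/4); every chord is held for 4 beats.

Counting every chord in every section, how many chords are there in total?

73 chords

A has 30 beats and chords last 5 each, so 6 chords.
B has 40 beats and chords last 8 each, so 5 chords.
C has 48 beats and chords last 1 each, so 48 chords.
D has 56 beats and chords last 4 each, so 14 chords.
Total: 6 + 5 + 48 + 14 = 73.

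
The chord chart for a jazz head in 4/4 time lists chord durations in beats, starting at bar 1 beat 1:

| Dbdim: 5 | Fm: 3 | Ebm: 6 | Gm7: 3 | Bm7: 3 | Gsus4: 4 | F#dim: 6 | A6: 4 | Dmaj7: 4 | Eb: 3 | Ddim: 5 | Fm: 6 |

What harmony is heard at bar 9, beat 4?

Beat 4 of bar 9 is beat (9−1)×4 + 4 = 36 overall.
Running totals: Dbdim ends at 5, Fm ends at 8, Ebm ends at 14, Gm7 ends at 17, Bm7 ends at 20, Gsus4 ends at 24, F#dim ends at 30, A6 ends at 34, Dmaj7 ends at 38.
Beat 36 falls within Dmaj7.

Dmaj7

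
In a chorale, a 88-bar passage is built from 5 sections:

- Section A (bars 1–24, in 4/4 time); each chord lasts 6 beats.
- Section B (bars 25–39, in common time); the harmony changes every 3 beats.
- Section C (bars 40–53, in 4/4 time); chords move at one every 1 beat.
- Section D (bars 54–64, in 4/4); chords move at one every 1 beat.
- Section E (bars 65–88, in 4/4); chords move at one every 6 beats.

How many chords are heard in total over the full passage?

152 chords

A: 24·4 = 96 beats, 96/6 = 16 chords.
B: 15·4 = 60 beats, 60/3 = 20 chords.
C: 14·4 = 56 beats, 56/1 = 56 chords.
D: 11·4 = 44 beats, 44/1 = 44 chords.
E: 24·4 = 96 beats, 96/6 = 16 chords.
Total: 16 + 20 + 56 + 44 + 16 = 152.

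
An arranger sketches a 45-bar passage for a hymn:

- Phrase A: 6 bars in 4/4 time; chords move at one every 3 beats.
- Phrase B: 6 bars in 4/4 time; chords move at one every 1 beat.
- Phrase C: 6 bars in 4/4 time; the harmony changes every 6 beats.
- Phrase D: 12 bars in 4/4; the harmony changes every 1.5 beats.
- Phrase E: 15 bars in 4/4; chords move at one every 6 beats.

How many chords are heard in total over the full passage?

A: 6·4 = 24 beats, 24/3 = 8 chords.
B: 6·4 = 24 beats, 24/1 = 24 chords.
C: 6·4 = 24 beats, 24/6 = 4 chords.
D: 12·4 = 48 beats, 48/1.5 = 32 chords.
E: 15·4 = 60 beats, 60/6 = 10 chords.
Total: 8 + 24 + 4 + 32 + 10 = 78.

78 chords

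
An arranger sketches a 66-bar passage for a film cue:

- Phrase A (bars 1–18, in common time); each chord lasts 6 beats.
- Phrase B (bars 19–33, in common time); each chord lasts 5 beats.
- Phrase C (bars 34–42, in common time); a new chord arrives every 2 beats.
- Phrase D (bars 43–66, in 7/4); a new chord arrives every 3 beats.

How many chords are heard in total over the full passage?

A has 72 beats and chords last 6 each, so 12 chords.
B has 60 beats and chords last 5 each, so 12 chords.
C has 36 beats and chords last 2 each, so 18 chords.
D has 168 beats and chords last 3 each, so 56 chords.
Total: 12 + 12 + 18 + 56 = 98.

98 chords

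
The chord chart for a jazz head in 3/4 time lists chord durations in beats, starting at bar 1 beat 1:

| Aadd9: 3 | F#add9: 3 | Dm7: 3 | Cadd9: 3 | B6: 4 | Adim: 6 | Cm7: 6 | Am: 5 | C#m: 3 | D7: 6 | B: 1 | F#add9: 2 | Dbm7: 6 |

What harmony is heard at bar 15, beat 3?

F#add9

Beat 3 of bar 15 is beat (15−1)×3 + 3 = 45 overall.
Running totals: Aadd9 ends at 3, F#add9 ends at 6, Dm7 ends at 9, Cadd9 ends at 12, B6 ends at 16, Adim ends at 22, Cm7 ends at 28, Am ends at 33, C#m ends at 36, D7 ends at 42, B ends at 43, F#add9 ends at 45.
Beat 45 falls within F#add9.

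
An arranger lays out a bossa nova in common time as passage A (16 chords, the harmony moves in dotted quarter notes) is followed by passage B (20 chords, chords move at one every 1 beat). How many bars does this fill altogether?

11 bars

A: 16 × 1.5 = 24 beats = 6 bars.
B: 20 × 1 = 20 beats = 5 bars.
Total: 6 + 5 = 11 bars.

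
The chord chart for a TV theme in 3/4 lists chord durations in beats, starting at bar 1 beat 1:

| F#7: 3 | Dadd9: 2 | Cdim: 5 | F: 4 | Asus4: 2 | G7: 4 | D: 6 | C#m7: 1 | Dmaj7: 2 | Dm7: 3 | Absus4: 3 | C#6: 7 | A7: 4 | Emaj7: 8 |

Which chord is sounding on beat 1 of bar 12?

Absus4

Beat 1 of bar 12 is beat (12−1)×3 + 1 = 34 overall.
Running totals: F#7 ends at 3, Dadd9 ends at 5, Cdim ends at 10, F ends at 14, Asus4 ends at 16, G7 ends at 20, D ends at 26, C#m7 ends at 27, Dmaj7 ends at 29, Dm7 ends at 32, Absus4 ends at 35.
Beat 34 falls within Absus4.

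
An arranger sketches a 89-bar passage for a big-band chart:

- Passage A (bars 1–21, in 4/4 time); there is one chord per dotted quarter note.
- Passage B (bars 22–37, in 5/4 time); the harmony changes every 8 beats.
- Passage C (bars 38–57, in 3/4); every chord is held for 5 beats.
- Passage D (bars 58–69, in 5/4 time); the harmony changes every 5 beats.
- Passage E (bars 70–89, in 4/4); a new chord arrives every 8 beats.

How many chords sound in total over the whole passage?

A has 84 beats and chords last 1.5 each, so 56 chords.
B has 80 beats and chords last 8 each, so 10 chords.
C has 60 beats and chords last 5 each, so 12 chords.
D has 60 beats and chords last 5 each, so 12 chords.
E has 80 beats and chords last 8 each, so 10 chords.
Total: 56 + 10 + 12 + 12 + 10 = 100.

100 chords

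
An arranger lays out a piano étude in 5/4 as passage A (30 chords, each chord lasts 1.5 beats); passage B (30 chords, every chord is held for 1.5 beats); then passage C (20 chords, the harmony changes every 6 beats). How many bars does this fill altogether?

A: 30 × 1.5 = 45 beats = 9 bars.
B: 30 × 1.5 = 45 beats = 9 bars.
C: 20 × 6 = 120 beats = 24 bars.
Total: 9 + 9 + 24 = 42 bars.

42 bars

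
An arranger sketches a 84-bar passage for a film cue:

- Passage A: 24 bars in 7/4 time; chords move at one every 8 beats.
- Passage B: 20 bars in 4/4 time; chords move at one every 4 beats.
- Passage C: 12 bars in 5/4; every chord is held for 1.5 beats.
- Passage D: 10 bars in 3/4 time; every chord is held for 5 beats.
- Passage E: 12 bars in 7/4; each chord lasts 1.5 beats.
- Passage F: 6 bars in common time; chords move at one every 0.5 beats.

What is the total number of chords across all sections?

A has 168 beats and chords last 8 each, so 21 chords.
B has 80 beats and chords last 4 each, so 20 chords.
C has 60 beats and chords last 1.5 each, so 40 chords.
D has 30 beats and chords last 5 each, so 6 chords.
E has 84 beats and chords last 1.5 each, so 56 chords.
F has 24 beats and chords last 0.5 each, so 48 chords.
Total: 21 + 20 + 40 + 6 + 56 + 48 = 191.

191 chords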